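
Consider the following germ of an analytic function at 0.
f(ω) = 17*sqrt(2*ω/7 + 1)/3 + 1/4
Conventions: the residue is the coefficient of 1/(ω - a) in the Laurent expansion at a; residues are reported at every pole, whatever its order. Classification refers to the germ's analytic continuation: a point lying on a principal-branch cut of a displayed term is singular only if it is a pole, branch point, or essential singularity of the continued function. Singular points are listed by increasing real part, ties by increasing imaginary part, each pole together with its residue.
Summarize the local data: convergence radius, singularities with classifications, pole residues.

Radius of convergence at 0: 7/2.
At -7/2: an algebraic (square-root) branch point.

Branch term (17/3)*sqrt(1 - ω/(-7/2)): its argument vanishes at ω = -7/2, a square-root branch point, modulus 7/2.
The radius of convergence is the smallest modulus among the singular points: 7/2.


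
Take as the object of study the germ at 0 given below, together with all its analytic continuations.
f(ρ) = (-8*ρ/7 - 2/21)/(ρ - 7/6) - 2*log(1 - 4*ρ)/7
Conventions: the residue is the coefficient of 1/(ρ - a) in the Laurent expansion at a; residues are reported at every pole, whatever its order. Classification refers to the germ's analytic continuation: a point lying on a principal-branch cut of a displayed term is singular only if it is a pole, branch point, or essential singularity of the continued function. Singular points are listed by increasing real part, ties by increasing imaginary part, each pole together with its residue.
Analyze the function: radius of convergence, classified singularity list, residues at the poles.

Radius of convergence at 0: 1/4.
At 1/4: a logarithmic branch point.
At 7/6: a pole of order 1; residue -10/7.

Denominator factor (ρ - 7/6): pole of order 1 at 7/6, modulus 7/6.
Branch term (-2/7)*log(1 - ρ/(1/4)): its argument vanishes at ρ = 1/4, a logarithmic branch point, modulus 1/4.
The radius of convergence is the smallest modulus among the singular points: 1/4.
The branch term is analytic at 7/6 and contributes nothing to the residue; only the rational part matters.
At the order-1 pole 7/6 set g(ρ) = (ρ - (7/6))*(rational part) = -8*ρ/7 - 2/21.
Simple pole: residue = g(a) at a = 7/6, which is -10/7.
List the singular points by increasing real part (a conjugate pair: the negative imaginary part first).


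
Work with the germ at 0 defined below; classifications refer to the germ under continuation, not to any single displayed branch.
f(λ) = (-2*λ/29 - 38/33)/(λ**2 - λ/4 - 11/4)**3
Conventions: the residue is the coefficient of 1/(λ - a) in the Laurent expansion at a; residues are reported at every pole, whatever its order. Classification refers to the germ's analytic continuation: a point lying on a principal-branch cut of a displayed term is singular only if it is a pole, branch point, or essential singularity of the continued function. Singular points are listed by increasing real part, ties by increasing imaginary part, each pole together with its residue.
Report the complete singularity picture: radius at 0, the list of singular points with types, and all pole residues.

Denominator factor (λ**2 - λ/4 - 11/4)^3: discriminant 177/16, real irrational roots 1/8 + (1/8)*sqrt(177) and 1/8 - (1/8)*sqrt(177); poles of order 3, moduli 1/8 + (1/8)*sqrt(177) and -1/8 + (1/8)*sqrt(177).
The radius of convergence is the smallest modulus among the singular points: -1/8 + (1/8)*sqrt(177).
The factor λ**2 - λ/4 - 11/4 splits as (λ - a)(λ - a') with a = 1/8 - (1/8)*sqrt(177), a' = 1/8 + (1/8)*sqrt(177). At the order-3 pole a set g(λ) = (λ - a)^3*f(λ) = [-2*λ/29 - 38/33] / (λ - a')^3.
Order-3 pole: residue = g''(a)/2; g''(1/8 - (1/8)*sqrt(177)) = (4547584/1768929327)*sqrt(177), so the residue is (2273792/1768929327)*sqrt(177).
The factor λ**2 - λ/4 - 11/4 splits as (λ - a)(λ - a') with a = 1/8 + (1/8)*sqrt(177), a' = 1/8 - (1/8)*sqrt(177). At the order-3 pole a set g(λ) = (λ - a)^3*f(λ) = [-2*λ/29 - 38/33] / (λ - a')^3.
Order-3 pole: residue = g''(a)/2; g''(1/8 + (1/8)*sqrt(177)) = -(4547584/1768929327)*sqrt(177), so the residue is -(2273792/1768929327)*sqrt(177).
List the singular points by increasing real part (a conjugate pair: the negative imaginary part first).

Radius of convergence at 0: -1/8 + (1/8)*sqrt(177).
At 1/8 - (1/8)*sqrt(177): a pole of order 3; residue (2273792/1768929327)*sqrt(177).
At 1/8 + (1/8)*sqrt(177): a pole of order 3; residue -(2273792/1768929327)*sqrt(177).


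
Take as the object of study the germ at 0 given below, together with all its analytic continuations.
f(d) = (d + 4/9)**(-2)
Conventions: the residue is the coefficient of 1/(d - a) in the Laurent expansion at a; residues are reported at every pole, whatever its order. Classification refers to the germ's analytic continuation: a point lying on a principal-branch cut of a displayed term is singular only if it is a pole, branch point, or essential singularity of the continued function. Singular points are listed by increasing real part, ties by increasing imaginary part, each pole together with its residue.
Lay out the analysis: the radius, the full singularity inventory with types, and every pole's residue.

Radius of convergence at 0: 4/9.
At -4/9: a pole of order 2; residue 0.

Denominator factor (d + 4/9)^2: pole of order 2 at -4/9, modulus 4/9.
The radius of convergence is the smallest modulus among the singular points: 4/9.
At the order-2 pole -4/9 set g(d) = (d - (-4/9))^2*f(d) = 1.
Order-2 pole: residue = g'(a); g'(-4/9) = 0, so the residue is 0.


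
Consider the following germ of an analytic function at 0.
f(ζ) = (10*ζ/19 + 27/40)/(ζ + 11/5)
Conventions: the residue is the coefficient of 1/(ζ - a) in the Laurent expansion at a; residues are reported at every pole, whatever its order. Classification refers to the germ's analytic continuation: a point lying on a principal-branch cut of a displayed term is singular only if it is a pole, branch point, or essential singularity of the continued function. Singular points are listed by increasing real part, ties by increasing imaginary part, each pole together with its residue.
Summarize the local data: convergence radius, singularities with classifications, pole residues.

Denominator factor (ζ + 11/5): pole of order 1 at -11/5, modulus 11/5.
The radius of convergence is the smallest modulus among the singular points: 11/5.
At the order-1 pole -11/5 set g(ζ) = (ζ - (-11/5))*f(ζ) = 10*ζ/19 + 27/40.
Simple pole: residue = g(a) at a = -11/5, which is -367/760.

Radius of convergence at 0: 11/5.
At -11/5: a pole of order 1; residue -367/760.


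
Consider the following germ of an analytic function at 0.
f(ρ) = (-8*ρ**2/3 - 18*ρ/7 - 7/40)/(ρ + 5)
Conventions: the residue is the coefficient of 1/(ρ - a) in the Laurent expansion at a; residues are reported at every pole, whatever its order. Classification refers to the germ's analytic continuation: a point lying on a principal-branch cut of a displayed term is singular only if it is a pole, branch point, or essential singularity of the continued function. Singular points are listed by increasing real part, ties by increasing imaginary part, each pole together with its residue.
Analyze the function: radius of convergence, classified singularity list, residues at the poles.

Denominator factor (ρ + 5): pole of order 1 at -5, modulus 5.
The radius of convergence is the smallest modulus among the singular points: 5.
At the order-1 pole -5 set g(ρ) = (ρ - (-5))*f(ρ) = -8*ρ**2/3 - 18*ρ/7 - 7/40.
Simple pole: residue = g(a) at a = -5, which is -45347/840.

Radius of convergence at 0: 5.
At -5: a pole of order 1; residue -45347/840.


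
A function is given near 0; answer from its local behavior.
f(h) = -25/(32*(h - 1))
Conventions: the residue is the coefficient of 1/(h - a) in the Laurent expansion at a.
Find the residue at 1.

The residue is -25/32.

At the order-1 pole 1 set g(h) = (h - (1))*f(h) = -25/32.
Simple pole: residue = g(a) at a = 1, which is -25/32.


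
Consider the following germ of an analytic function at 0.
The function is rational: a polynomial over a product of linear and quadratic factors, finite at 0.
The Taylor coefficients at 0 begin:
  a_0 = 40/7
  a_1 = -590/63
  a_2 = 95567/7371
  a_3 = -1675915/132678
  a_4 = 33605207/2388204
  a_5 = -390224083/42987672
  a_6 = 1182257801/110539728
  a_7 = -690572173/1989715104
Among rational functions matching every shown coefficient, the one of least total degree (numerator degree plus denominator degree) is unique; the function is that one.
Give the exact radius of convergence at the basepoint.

No rational of total degree below 5 reproduces all 8 coefficients; solving the [2/3] Pade equations on them gives f(k) = (-2*k**2/13 + 35*k/6 - 30/7)/((k - 2/3)*(k**2 + 2*k + 9/8)), whose expansion matches every shown term.
Denominator factor (k - 2/3): pole of order 1 at 2/3, modulus 2/3.
Denominator factor (k**2 + 2*k + 9/8): discriminant -1/2, complex-conjugate roots (-1) + ((1/4)*sqrt(2))*i and (-1) - ((1/4)*sqrt(2))*i; poles of order 1, moduli (3/4)*sqrt(2) and (3/4)*sqrt(2).
The radius of convergence is the smallest modulus among the singular points: 2/3.

The radius of convergence is 2/3.


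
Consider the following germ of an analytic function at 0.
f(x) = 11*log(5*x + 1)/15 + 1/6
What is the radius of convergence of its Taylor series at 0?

The radius of convergence is 1/5.

Branch term (11/15)*log(1 - x/(-1/5)): its argument vanishes at x = -1/5, a logarithmic branch point, modulus 1/5.
The radius of convergence is the smallest modulus among the singular points: 1/5.


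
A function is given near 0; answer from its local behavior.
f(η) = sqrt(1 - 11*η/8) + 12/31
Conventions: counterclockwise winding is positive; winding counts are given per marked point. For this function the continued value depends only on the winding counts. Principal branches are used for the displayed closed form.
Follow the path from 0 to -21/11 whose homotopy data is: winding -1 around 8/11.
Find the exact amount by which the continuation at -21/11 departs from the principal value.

Continued minus principal equals -(1/2)*sqrt(58).

The rational part is single-valued and drops out of the difference; each branch term changes only by its own monodromy.
(1)*sqrt(1 - η/(8/11)): winding -1 is odd, the square root flips sign, contributing -2*(1)*sqrt(1 - (-21/11)/(8/11)) = -2*(1)*sqrt(29/8) = -(1/2)*sqrt(58).
Summing the contributions at η = -21/11 gives -(1/2)*sqrt(58).


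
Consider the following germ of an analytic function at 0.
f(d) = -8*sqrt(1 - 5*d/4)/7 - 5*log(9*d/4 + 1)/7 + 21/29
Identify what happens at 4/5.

The term (-8/7)*sqrt(1 - d/(4/5)) has argument 1 - 4/5/(4/5) = 0 at 4/5: a square-root (algebraic, two-sheeted) branch point; the remaining terms are analytic or single-valued there.

The point is an algebraic (square-root) branch point.


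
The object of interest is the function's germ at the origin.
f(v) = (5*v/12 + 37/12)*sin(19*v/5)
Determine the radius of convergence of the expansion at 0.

The factor sin(19*v/5) is entire and contributes no finite singular point.
The polynomial part has no poles.
No finite singular points: the Taylor series at 0 converges everywhere.

The radius of convergence is infinite.


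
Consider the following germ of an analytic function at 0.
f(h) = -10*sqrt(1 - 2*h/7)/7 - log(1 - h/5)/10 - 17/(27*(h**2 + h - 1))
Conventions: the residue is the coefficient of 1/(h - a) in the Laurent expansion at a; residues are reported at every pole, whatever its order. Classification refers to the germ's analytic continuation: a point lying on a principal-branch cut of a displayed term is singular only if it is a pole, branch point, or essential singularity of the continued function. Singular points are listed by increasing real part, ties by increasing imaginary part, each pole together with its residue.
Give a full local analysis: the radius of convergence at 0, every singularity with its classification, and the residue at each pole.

Radius of convergence at 0: -1/2 + (1/2)*sqrt(5).
At -1/2 - (1/2)*sqrt(5): a pole of order 1; residue (17/135)*sqrt(5).
At -1/2 + (1/2)*sqrt(5): a pole of order 1; residue -(17/135)*sqrt(5).
At 7/2: an algebraic (square-root) branch point.
At 5: a logarithmic branch point.

Denominator factor (h**2 + h - 1): discriminant 5, real irrational roots -1/2 + (1/2)*sqrt(5) and -1/2 - (1/2)*sqrt(5); poles of order 1, moduli -1/2 + (1/2)*sqrt(5) and 1/2 + (1/2)*sqrt(5).
Branch term (-1/10)*log(1 - h/(5)): its argument vanishes at h = 5, a logarithmic branch point, modulus 5.
Branch term (-10/7)*sqrt(1 - h/(7/2)): its argument vanishes at h = 7/2, a square-root branch point, modulus 7/2.
The radius of convergence is the smallest modulus among the singular points: -1/2 + (1/2)*sqrt(5).
The branch terms are analytic at -1/2 - (1/2)*sqrt(5) and contribute nothing to the residue; only the rational part matters.
The factor h**2 + h - 1 splits as (h - a)(h - a') with a = -1/2 - (1/2)*sqrt(5), a' = -1/2 + (1/2)*sqrt(5). At the order-1 pole a set g(h) = (h - a)*(rational part) = [-17/27] / (h - a').
Simple pole: residue = g(a) at a = -1/2 - (1/2)*sqrt(5), which is (17/135)*sqrt(5).
The branch terms are analytic at -1/2 + (1/2)*sqrt(5) and contribute nothing to the residue; only the rational part matters.
The factor h**2 + h - 1 splits as (h - a)(h - a') with a = -1/2 + (1/2)*sqrt(5), a' = -1/2 - (1/2)*sqrt(5). At the order-1 pole a set g(h) = (h - a)*(rational part) = [-17/27] / (h - a').
Simple pole: residue = g(a) at a = -1/2 + (1/2)*sqrt(5), which is -(17/135)*sqrt(5).
List the singular points by increasing real part (a conjugate pair: the negative imaginary part first).


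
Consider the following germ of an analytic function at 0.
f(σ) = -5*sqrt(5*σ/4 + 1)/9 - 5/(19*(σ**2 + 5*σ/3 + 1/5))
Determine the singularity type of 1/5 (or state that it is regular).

Denominator factors: σ**2 + 5*σ/3 + 1/5 = 43/75 at σ = 1/5 — none vanishes.
Branch term sqrt(1 - σ/(-4/5)): argument at 1/5 is 5/4, nonzero, so 1/5 is not its branch point (a point on a principal cut is still regular for the continued germ).
So the germ continues analytically to 1/5.

The point is a regular point.


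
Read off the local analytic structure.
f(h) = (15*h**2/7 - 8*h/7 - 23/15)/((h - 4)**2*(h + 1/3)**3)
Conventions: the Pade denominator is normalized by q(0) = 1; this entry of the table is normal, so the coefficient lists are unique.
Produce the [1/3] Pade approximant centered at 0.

Taylor coefficients needed (expand at 0): a_0 = -207/80, a_1 = 22473/1120, a_2 = -194535/1792, a_3 = 324099/640, a_4 = -310781997/143360.
Write the denominator as Q(h) = 1 + q1*h + q2*h^2 + q3*h^3. Requiring Q*f - P = O(h^5) with deg P <= 1 kills the coefficients of h^2..h^4 in Q*f:
  h^2: a_2 + q1*a_1 + q2*a_0 = 0, i.e. -194535/1792 + (22473/1120)*q1 + (-207/80)*q2 = 0.
  h^3: a_3 + q1*a_2 + q2*a_1 + q3*a_0 = 0, i.e. 324099/640 + (-194535/1792)*q1 + (22473/1120)*q2 + (-207/80)*q3 = 0.
  h^4: a_4 + q1*a_3 + q2*a_2 + q3*a_1 = 0, i.e. -310781997/143360 + (324099/640)*q1 + (-194535/1792)*q2 + (22473/1120)*q3 = 0.
Solving this linear system: q1 = 3689172451/505215670, q2 = 59297283683/4041725360, q3 = 12622688223/4041725360.
The numerator is Q*f truncated at degree 1: P0 = a_0 = -207/80; P1 = a_1 + q1*a_0 = 41405624307/35365096900.

The Pade approximant has numerator coefficients [-207/80, 41405624307/35365096900]; denominator coefficients [1, 3689172451/505215670, 59297283683/4041725360, 12622688223/4041725360].


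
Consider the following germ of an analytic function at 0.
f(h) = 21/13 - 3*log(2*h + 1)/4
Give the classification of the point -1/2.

The point is a logarithmic branch point.

The term (-3/4)*log(1 - h/(-1/2)) has argument 1 - -1/2/(-1/2) = 0 at -1/2: a logarithmic (infinitely-sheeted) branch point; the remaining terms are analytic or single-valued there.


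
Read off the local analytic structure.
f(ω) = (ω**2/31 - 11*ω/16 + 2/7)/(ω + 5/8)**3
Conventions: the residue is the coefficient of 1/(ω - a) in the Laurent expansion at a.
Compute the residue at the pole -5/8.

The residue is 1/31.

At the order-3 pole -5/8 set g(ω) = (ω - (-5/8))^3*f(ω) = ω**2/31 - 11*ω/16 + 2/7.
Order-3 pole: residue = g''(a)/2; g''(-5/8) = 2/31, so the residue is 1/31.


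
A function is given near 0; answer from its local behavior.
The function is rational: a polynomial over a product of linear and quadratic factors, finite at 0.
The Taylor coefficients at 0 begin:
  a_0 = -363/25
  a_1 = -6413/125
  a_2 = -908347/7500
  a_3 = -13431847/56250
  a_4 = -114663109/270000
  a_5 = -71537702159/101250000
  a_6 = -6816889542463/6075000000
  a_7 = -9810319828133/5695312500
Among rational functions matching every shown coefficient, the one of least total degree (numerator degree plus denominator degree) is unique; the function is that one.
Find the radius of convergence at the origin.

The radius of convergence is 3/4.

No rational of total degree below 3 reproduces all 8 coefficients; solving the [0/3] Pade equations on them gives f(θ) = 9/((θ - 10/11)**2*(θ - 3/4)), whose expansion matches every shown term.
Denominator factor (θ - 3/4): pole of order 1 at 3/4, modulus 3/4.
Denominator factor (θ - 10/11)^2: pole of order 2 at 10/11, modulus 10/11.
The radius of convergence is the smallest modulus among the singular points: 3/4.


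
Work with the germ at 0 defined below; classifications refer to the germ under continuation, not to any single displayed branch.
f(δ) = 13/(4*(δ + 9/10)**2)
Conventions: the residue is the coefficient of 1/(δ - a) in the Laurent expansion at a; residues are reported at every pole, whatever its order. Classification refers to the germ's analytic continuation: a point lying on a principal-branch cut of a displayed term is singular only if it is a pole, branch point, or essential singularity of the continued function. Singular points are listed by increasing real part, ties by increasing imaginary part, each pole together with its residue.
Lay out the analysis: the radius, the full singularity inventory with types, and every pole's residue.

Radius of convergence at 0: 9/10.
At -9/10: a pole of order 2; residue 0.

Denominator factor (δ + 9/10)^2: pole of order 2 at -9/10, modulus 9/10.
The radius of convergence is the smallest modulus among the singular points: 9/10.
At the order-2 pole -9/10 set g(δ) = (δ - (-9/10))^2*f(δ) = 13/4.
Order-2 pole: residue = g'(a); g'(-9/10) = 0, so the residue is 0.


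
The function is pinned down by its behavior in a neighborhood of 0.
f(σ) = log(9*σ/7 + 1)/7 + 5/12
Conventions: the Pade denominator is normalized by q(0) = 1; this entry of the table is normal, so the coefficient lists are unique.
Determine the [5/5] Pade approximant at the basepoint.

Taylor coefficients needed (expand at 0): a_0 = 5/12, a_1 = 9/49, a_2 = -81/686, a_3 = 243/2401, a_4 = -6561/67228, a_5 = 59049/588245, a_6 = -177147/1647086, a_7 = 4782969/40353607, a_8 = -43046721/322828856, a_9 = 43046721/282475249, a_10 = -3486784401/19773267430.
Write the denominator as Q(σ) = 1 + q1*σ + q2*σ^2 + q3*σ^3 + q4*σ^4 + q5*σ^5. Requiring Q*f - P = O(σ^11) with deg P <= 5 kills the coefficients of σ^6..σ^10 in Q*f:
  σ^6: a_6 + q1*a_5 + q2*a_4 + q3*a_3 + q4*a_2 + q5*a_1 = 0, i.e. -177147/1647086 + (59049/588245)*q1 + (-6561/67228)*q2 + (243/2401)*q3 + (-81/686)*q4 + (9/49)*q5 = 0.
  σ^7: a_7 + q1*a_6 + q2*a_5 + q3*a_4 + q4*a_3 + q5*a_2 = 0, i.e. 4782969/40353607 + (-177147/1647086)*q1 + (59049/588245)*q2 + (-6561/67228)*q3 + (243/2401)*q4 + (-81/686)*q5 = 0.
  σ^8: a_8 + q1*a_7 + q2*a_6 + q3*a_5 + q4*a_4 + q5*a_3 = 0, i.e. -43046721/322828856 + (4782969/40353607)*q1 + (-177147/1647086)*q2 + (59049/588245)*q3 + (-6561/67228)*q4 + (243/2401)*q5 = 0.
  σ^9: a_9 + q1*a_8 + q2*a_7 + q3*a_6 + q4*a_5 + q5*a_4 = 0, i.e. 43046721/282475249 + (-43046721/322828856)*q1 + (4782969/40353607)*q2 + (-177147/1647086)*q3 + (59049/588245)*q4 + (-6561/67228)*q5 = 0.
  σ^10: a_10 + q1*a_9 + q2*a_8 + q3*a_7 + q4*a_6 + q5*a_5 = 0, i.e. -3486784401/19773267430 + (43046721/282475249)*q1 + (-43046721/322828856)*q2 + (4782969/40353607)*q3 + (-177147/1647086)*q4 + (59049/588245)*q5 = 0.
Solving this linear system: q1 = 45/14, q2 = 180/49, q3 = 1215/686, q4 = 10935/33614, q5 = 6561/470596.
The numerator is Q*f truncated at degree 5: P0 = a_0 = 5/12; P1 = a_1 + q1*a_0 = 597/392; P2 = a_2 + q1*a_1 + q2*a_0 = 687/343; P3 = a_3 + q1*a_2 + q2*a_1 + q3*a_0 = 21789/19208; P4 = a_4 + q1*a_3 + q2*a_2 + q3*a_1 + q4*a_0 = 34263/134456; P5 = a_5 + q1*a_4 + q2*a_3 + q3*a_2 + q4*a_1 + q5*a_0 = 981963/65883440.

The Pade approximant has numerator coefficients [5/12, 597/392, 687/343, 21789/19208, 34263/134456, 981963/65883440]; denominator coefficients [1, 45/14, 180/49, 1215/686, 10935/33614, 6561/470596].


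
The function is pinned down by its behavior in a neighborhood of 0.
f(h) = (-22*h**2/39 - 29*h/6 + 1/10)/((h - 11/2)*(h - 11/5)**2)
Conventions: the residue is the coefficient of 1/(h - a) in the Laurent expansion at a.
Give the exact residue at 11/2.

At the order-1 pole 11/2 set g(h) = (h - (11/2))*f(h) = (-22*h**2/39 - 29*h/6 + 1/10)/(h - 11/5)**2.
Simple pole: residue = g(a) at a = 11/2, which is -169835/42471.

The residue is -169835/42471.


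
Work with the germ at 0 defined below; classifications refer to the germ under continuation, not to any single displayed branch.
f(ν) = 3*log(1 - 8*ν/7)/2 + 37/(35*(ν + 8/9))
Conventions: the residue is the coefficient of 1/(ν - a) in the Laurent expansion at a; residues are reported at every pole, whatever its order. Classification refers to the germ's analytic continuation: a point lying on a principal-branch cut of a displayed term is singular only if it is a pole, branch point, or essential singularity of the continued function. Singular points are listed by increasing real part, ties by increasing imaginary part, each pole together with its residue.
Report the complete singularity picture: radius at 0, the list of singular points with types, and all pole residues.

Radius of convergence at 0: 7/8.
At -8/9: a pole of order 1; residue 37/35.
At 7/8: a logarithmic branch point.

Denominator factor (ν + 8/9): pole of order 1 at -8/9, modulus 8/9.
Branch term (3/2)*log(1 - ν/(7/8)): its argument vanishes at ν = 7/8, a logarithmic branch point, modulus 7/8.
The radius of convergence is the smallest modulus among the singular points: 7/8.
The branch term is analytic at -8/9 and contributes nothing to the residue; only the rational part matters.
At the order-1 pole -8/9 set g(ν) = (ν - (-8/9))*(rational part) = 37/35.
Simple pole: residue = g(a) at a = -8/9, which is 37/35.
List the singular points by increasing real part (a conjugate pair: the negative imaginary part first).


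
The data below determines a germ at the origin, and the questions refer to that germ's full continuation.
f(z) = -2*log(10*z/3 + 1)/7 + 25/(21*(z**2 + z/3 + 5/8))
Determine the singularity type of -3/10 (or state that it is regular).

The term (-2/7)*log(1 - z/(-3/10)) has argument 1 - -3/10/(-3/10) = 0 at -3/10: a logarithmic (infinitely-sheeted) branch point; the remaining terms are analytic or single-valued there.

The point is a logarithmic branch point.


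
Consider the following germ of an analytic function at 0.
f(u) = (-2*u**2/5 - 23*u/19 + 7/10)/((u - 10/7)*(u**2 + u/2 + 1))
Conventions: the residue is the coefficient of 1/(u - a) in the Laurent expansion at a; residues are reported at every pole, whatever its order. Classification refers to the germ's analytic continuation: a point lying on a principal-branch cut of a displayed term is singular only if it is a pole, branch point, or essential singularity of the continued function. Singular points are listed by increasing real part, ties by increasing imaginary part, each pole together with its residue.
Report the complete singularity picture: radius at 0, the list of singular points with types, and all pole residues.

Radius of convergence at 0: 1.
At (-1/4) - ((1/4)*sqrt(15))*i: a pole of order 1; residue (3199/69920) - ((6307/55200)*sqrt(15))*i.
At (-1/4) + ((1/4)*sqrt(15))*i: a pole of order 1; residue (3199/69920) + ((6307/55200)*sqrt(15))*i.
At 10/7: a pole of order 1; residue -17183/34960.


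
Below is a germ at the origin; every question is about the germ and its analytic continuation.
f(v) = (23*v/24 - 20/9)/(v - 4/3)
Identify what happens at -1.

The point is a regular point.

Denominator factors: v - 4/3 = -7/3 at v = -1 — none vanishes.
So the germ continues analytically to -1.


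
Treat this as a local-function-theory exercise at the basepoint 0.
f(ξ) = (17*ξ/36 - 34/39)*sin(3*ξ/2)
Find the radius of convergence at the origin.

The factor sin(3*ξ/2) is entire and contributes no finite singular point.
The polynomial part has no poles.
No finite singular points: the Taylor series at 0 converges everywhere.

The radius of convergence is infinite.


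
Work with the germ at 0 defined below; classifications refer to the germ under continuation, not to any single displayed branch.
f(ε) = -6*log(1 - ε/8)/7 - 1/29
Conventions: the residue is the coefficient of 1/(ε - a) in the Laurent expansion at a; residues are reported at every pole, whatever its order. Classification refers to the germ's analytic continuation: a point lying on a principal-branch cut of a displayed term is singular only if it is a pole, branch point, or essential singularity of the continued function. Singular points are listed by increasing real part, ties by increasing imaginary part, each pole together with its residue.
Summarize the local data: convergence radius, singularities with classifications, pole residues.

Radius of convergence at 0: 8.
At 8: a logarithmic branch point.

Branch term (-6/7)*log(1 - ε/(8)): its argument vanishes at ε = 8, a logarithmic branch point, modulus 8.
The radius of convergence is the smallest modulus among the singular points: 8.


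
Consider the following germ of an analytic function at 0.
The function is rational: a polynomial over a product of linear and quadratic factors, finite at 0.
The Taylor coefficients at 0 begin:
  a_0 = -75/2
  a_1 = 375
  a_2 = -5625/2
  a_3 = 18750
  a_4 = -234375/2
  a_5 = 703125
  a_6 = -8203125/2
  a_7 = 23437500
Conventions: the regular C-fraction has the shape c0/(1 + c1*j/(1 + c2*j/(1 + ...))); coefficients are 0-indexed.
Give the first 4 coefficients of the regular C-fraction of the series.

The regular C-fraction coefficients are [-75/2, 10, -5/2, 5/2].

Taylor coefficients (read off): a_0 = -75/2, a_1 = 375, a_2 = -5625/2, a_3 = 18750.
c0 = a_0 = -75/2. Peel one level at a time: if S = 1 + c*j/S' with S'(0) = 1, then c is the j-coefficient of S and S' = c*j/(S - 1).
S_1 = c0/f = 1 + (10)*j + (25)*j^2 + ...; c1 = 10.
S_2 = c1*j/(S_1 - 1) = 1 + (-5/2)*j + (25/4)*j^2 + ...; c2 = -5/2.
S_3 = c2*j/(S_2 - 1) = 1 + (5/2)*j + ...; c3 = 5/2.


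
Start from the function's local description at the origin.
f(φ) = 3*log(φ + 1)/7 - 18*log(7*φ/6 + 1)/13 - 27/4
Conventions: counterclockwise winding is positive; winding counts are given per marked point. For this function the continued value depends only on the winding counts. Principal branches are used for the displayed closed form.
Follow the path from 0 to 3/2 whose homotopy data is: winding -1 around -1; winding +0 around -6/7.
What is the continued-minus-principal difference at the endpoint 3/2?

The rational part is single-valued and drops out of the difference; each branch term changes only by its own monodromy.
(-18/13)*log(1 - φ/(-6/7)): winding 0 around -6/7, so this term returns to its principal value, contribution 0.
(3/7)*log(1 - φ/(-1)): each positive loop around -1 adds 2*pi*i to the log, so winding -1 contributes (3/7)*(-1)*2*pi*i = -(6/7)*pi*i.
Summing the contributions at φ = 3/2 gives -(6/7)*pi*i.

Continued minus principal equals -(6/7)*pi*i.


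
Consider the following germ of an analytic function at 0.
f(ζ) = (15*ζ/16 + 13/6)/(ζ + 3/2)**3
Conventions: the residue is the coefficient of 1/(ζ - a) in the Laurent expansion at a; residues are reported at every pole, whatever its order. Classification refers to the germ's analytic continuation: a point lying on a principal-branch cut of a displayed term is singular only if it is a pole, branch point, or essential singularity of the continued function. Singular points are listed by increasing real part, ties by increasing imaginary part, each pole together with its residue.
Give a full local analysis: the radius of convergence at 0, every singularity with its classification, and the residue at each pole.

Denominator factor (ζ + 3/2)^3: pole of order 3 at -3/2, modulus 3/2.
The radius of convergence is the smallest modulus among the singular points: 3/2.
At the order-3 pole -3/2 set g(ζ) = (ζ - (-3/2))^3*f(ζ) = 15*ζ/16 + 13/6.
Order-3 pole: residue = g''(a)/2; g''(-3/2) = 0, so the residue is 0.

Radius of convergence at 0: 3/2.
At -3/2: a pole of order 3; residue 0.


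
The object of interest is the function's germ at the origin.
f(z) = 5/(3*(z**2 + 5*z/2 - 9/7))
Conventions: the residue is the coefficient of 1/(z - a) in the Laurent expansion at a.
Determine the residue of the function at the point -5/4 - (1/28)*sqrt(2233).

The factor z**2 + 5*z/2 - 9/7 splits as (z - a)(z - a') with a = -5/4 - (1/28)*sqrt(2233), a' = -5/4 + (1/28)*sqrt(2233). At the order-1 pole a set g(z) = (z - a)*f(z) = [5/3] / (z - a').
Simple pole: residue = g(a) at a = -5/4 - (1/28)*sqrt(2233), which is -(10/957)*sqrt(2233).

The residue is -(10/957)*sqrt(2233).


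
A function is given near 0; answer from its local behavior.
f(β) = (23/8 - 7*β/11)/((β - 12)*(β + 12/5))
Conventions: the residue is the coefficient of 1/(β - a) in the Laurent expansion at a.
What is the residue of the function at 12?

The residue is -2095/6336.

At the order-1 pole 12 set g(β) = (β - (12))*f(β) = (23/8 - 7*β/11)/(β + 12/5).
Simple pole: residue = g(a) at a = 12, which is -2095/6336.


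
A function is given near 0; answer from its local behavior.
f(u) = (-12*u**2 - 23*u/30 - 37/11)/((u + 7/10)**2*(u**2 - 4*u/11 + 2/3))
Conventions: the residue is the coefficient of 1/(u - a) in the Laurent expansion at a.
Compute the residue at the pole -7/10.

At the order-2 pole -7/10 set g(u) = (u - (-7/10))^2*f(u) = (-12*u**2 - 23*u/30 - 37/11)/(u**2 - 4*u/11 + 2/3).
Order-2 pole: residue = g'(a); g'(-7/10) = 79175810/21687649, so the residue is 79175810/21687649.

The residue is 79175810/21687649.


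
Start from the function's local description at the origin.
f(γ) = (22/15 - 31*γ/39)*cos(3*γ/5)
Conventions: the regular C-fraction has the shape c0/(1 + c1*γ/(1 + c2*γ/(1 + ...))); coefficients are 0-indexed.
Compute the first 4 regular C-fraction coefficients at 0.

The regular C-fraction coefficients are [22/15, 155/286, -968707/1108250, 1287/3875].

Taylor coefficients (expand at 0): a_0 = 22/15, a_1 = -31/39, a_2 = -33/125, a_3 = 93/650.
c0 = a_0 = 22/15. Peel one level at a time: if S = 1 + c*γ/S' with S'(0) = 1, then c is the γ-coefficient of S and S' = c*γ/(S - 1).
S_1 = c0/f = 1 + (155/286)*γ + (968707/2044900)*γ^2 + ...; c1 = 155/286.
S_2 = c1*γ/(S_1 - 1) = 1 + (-968707/1108250)*γ + (8718363/30031250)*γ^2 + ...; c2 = -968707/1108250.
S_3 = c2*γ/(S_2 - 1) = 1 + (1287/3875)*γ + ...; c3 = 1287/3875.


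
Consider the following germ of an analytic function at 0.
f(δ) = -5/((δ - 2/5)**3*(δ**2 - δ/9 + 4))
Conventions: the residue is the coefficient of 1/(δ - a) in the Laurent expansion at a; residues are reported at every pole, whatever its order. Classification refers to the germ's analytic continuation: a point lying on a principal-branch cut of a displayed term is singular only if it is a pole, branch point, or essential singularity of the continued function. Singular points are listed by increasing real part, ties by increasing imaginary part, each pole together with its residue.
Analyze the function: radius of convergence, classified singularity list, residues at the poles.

Denominator factor (δ**2 - δ/9 + 4): discriminant -1295/81, complex-conjugate roots (1/18) + ((1/18)*sqrt(1295))*i and (1/18) - ((1/18)*sqrt(1295))*i; poles of order 1, moduli 2 and 2.
Denominator factor (δ - 2/5)^3: pole of order 3 at 2/5, modulus 2/5.
The radius of convergence is the smallest modulus among the singular points: 2/5.
The factor δ**2 - δ/9 + 4 splits as (δ - a)(δ - a') with a = (1/18) - ((1/18)*sqrt(1295))*i, a' = (1/18) + ((1/18)*sqrt(1295))*i. At the order-1 pole a set g(δ) = (δ - a)*f(δ) = [-5/(δ - 2/5)**3] / (δ - a').
Simple pole: residue = g(a) at a = (1/18) - ((1/18)*sqrt(1295))*i, which is (-207365625/1588045552) - ((838429875/411303797968)*sqrt(1295))*i.
The factor δ**2 - δ/9 + 4 splits as (δ - a)(δ - a') with a = (1/18) + ((1/18)*sqrt(1295))*i, a' = (1/18) - ((1/18)*sqrt(1295))*i. At the order-1 pole a set g(δ) = (δ - a)*f(δ) = [-5/(δ - 2/5)**3] / (δ - a').
Simple pole: residue = g(a) at a = (1/18) + ((1/18)*sqrt(1295))*i, which is (-207365625/1588045552) + ((838429875/411303797968)*sqrt(1295))*i.
At the order-3 pole 2/5 set g(δ) = (δ - (2/5))^3*f(δ) = -5/(δ**2 - δ/9 + 4).
Order-3 pole: residue = g''(a)/2; g''(2/5) = 207365625/397011388, so the residue is 207365625/794022776.
List the singular points by increasing real part (a conjugate pair: the negative imaginary part first).

Radius of convergence at 0: 2/5.
At (1/18) - ((1/18)*sqrt(1295))*i: a pole of order 1; residue (-207365625/1588045552) - ((838429875/411303797968)*sqrt(1295))*i.
At (1/18) + ((1/18)*sqrt(1295))*i: a pole of order 1; residue (-207365625/1588045552) + ((838429875/411303797968)*sqrt(1295))*i.
At 2/5: a pole of order 3; residue 207365625/794022776.


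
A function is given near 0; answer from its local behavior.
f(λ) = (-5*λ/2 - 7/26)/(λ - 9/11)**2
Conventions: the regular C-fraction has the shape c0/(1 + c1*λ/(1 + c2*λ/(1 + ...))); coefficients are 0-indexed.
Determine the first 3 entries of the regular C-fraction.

The regular C-fraction coefficients are [-847/2106, -739/63, 438244/46557].

Taylor coefficients (expand at 0): a_0 = -847/2106, a_1 = -89419/18954, a_2 = -621577/56862.
c0 = a_0 = -847/2106. Peel one level at a time: if S = 1 + c*λ/S' with S'(0) = 1, then c is the λ-coefficient of S and S' = c*λ/(S - 1).
S_1 = c0/f = 1 + (-739/63)*λ + (438244/3969)*λ^2 + ...; c1 = -739/63.
S_2 = c1*λ/(S_1 - 1) = 1 + (438244/46557)*λ + ...; c2 = 438244/46557.


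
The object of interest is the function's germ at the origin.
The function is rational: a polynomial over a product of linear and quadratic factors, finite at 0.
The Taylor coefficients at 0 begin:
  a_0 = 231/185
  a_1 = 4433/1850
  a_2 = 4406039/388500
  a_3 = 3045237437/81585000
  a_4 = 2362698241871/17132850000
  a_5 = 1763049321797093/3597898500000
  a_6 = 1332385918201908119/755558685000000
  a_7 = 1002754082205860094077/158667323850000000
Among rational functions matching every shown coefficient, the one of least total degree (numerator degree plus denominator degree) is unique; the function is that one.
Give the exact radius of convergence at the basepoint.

The radius of convergence is -6/7 + (1/21)*sqrt(569).

No rational of total degree below 3 reproduces all 8 coefficients; solving the [0/3] Pade equations on them gives f(x) = -22/(37*(x + 6/7)*(x**2 + 12*x/7 - 5/9)), whose expansion matches every shown term.
Denominator factor (x**2 + 12*x/7 - 5/9): discriminant 2276/441, real irrational roots -6/7 + (1/21)*sqrt(569) and -6/7 - (1/21)*sqrt(569); poles of order 1, moduli -6/7 + (1/21)*sqrt(569) and 6/7 + (1/21)*sqrt(569).
Denominator factor (x + 6/7): pole of order 1 at -6/7, modulus 6/7.
The radius of convergence is the smallest modulus among the singular points: -6/7 + (1/21)*sqrt(569).


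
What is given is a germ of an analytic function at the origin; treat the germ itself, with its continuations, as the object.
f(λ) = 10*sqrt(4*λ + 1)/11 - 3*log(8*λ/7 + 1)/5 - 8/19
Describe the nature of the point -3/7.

There is no denominator, hence no pole anywhere.
Branch term sqrt(1 - λ/(-1/4)): argument at -3/7 is -5/7, nonzero, so -3/7 is not its branch point (a point on a principal cut is still regular for the continued germ).
Branch term log(1 - λ/(-7/8)): argument at -3/7 is 25/49, nonzero, so -3/7 is not its branch point (a point on a principal cut is still regular for the continued germ).
So the germ continues analytically to -3/7.

The point is a regular point.


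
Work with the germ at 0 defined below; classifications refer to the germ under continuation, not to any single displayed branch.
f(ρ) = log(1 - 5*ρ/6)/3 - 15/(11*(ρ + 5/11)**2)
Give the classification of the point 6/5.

The point is a logarithmic branch point.

The term (1/3)*log(1 - ρ/(6/5)) has argument 1 - 6/5/(6/5) = 0 at 6/5: a logarithmic (infinitely-sheeted) branch point; the remaining terms are analytic or single-valued there.


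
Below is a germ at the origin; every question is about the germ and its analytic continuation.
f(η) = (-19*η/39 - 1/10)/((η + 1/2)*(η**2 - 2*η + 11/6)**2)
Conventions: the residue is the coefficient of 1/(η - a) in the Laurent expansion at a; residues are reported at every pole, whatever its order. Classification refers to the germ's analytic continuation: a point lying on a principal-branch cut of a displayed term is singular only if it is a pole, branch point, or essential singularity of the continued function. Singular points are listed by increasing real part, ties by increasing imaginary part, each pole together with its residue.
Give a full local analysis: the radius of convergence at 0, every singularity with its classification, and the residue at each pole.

Radius of convergence at 0: 1/2.
At -1/2: a pole of order 1; residue 1344/88985.
At (1) - ((1/6)*sqrt(30))*i: a pole of order 2; residue (-672/88985) - ((101327/4449250)*sqrt(30))*i.
At (1) + ((1/6)*sqrt(30))*i: a pole of order 2; residue (-672/88985) + ((101327/4449250)*sqrt(30))*i.


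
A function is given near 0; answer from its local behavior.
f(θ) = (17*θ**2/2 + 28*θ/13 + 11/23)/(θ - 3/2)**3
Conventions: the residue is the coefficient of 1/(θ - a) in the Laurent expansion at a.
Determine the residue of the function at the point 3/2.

The residue is 17/2.

At the order-3 pole 3/2 set g(θ) = (θ - (3/2))^3*f(θ) = 17*θ**2/2 + 28*θ/13 + 11/23.
Order-3 pole: residue = g''(a)/2; g''(3/2) = 17, so the residue is 17/2.


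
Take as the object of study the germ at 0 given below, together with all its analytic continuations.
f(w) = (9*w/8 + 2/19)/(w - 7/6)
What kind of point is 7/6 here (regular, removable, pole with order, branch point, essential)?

The denominator factor w - 7/6 vanishes at 7/6 and appears to the power 1; the numerator there equals 431/304, nonzero, and no other factor vanishes.
Hence a pole whose order is the multiplicity, 1.

The point is a pole of order 1.


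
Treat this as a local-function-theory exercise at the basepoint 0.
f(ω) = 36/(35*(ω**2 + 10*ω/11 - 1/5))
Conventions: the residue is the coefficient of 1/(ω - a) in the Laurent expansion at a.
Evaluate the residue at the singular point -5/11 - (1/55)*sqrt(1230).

The residue is -(33/1435)*sqrt(1230).

The factor ω**2 + 10*ω/11 - 1/5 splits as (ω - a)(ω - a') with a = -5/11 - (1/55)*sqrt(1230), a' = -5/11 + (1/55)*sqrt(1230). At the order-1 pole a set g(ω) = (ω - a)*f(ω) = [36/35] / (ω - a').
Simple pole: residue = g(a) at a = -5/11 - (1/55)*sqrt(1230), which is -(33/1435)*sqrt(1230).


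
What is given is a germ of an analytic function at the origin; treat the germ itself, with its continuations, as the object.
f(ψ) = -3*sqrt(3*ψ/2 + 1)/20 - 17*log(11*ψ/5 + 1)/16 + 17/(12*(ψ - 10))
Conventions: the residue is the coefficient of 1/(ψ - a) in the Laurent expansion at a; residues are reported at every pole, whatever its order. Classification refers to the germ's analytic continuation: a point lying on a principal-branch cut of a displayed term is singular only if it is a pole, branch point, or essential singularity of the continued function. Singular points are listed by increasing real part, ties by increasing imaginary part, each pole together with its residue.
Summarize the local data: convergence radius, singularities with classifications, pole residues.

Denominator factor (ψ - 10): pole of order 1 at 10, modulus 10.
Branch term (-17/16)*log(1 - ψ/(-5/11)): its argument vanishes at ψ = -5/11, a logarithmic branch point, modulus 5/11.
Branch term (-3/20)*sqrt(1 - ψ/(-2/3)): its argument vanishes at ψ = -2/3, a square-root branch point, modulus 2/3.
The radius of convergence is the smallest modulus among the singular points: 5/11.
The branch terms are analytic at 10 and contribute nothing to the residue; only the rational part matters.
At the order-1 pole 10 set g(ψ) = (ψ - (10))*(rational part) = 17/12.
Simple pole: residue = g(a) at a = 10, which is 17/12.
List the singular points by increasing real part (a conjugate pair: the negative imaginary part first).

Radius of convergence at 0: 5/11.
At -2/3: an algebraic (square-root) branch point.
At -5/11: a logarithmic branch point.
At 10: a pole of order 1; residue 17/12.
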